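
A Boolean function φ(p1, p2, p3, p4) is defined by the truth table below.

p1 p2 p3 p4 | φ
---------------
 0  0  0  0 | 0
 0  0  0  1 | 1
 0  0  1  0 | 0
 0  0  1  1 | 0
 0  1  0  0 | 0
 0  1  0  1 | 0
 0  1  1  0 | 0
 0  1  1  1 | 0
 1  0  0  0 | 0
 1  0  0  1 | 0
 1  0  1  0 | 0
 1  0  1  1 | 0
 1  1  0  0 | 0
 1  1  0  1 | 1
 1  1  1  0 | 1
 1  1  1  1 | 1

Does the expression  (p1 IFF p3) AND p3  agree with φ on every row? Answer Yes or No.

No

Check the formula against φ row by row:
  p1=0, p2=0, p3=0, p4=0: formula gives 0, φ = 0 ✓
  p1=0, p2=0, p3=0, p4=1: formula gives 0, but φ = 1 ✗
Row (0,0,0,1) is a counterexample, so the formula is not equivalent to φ.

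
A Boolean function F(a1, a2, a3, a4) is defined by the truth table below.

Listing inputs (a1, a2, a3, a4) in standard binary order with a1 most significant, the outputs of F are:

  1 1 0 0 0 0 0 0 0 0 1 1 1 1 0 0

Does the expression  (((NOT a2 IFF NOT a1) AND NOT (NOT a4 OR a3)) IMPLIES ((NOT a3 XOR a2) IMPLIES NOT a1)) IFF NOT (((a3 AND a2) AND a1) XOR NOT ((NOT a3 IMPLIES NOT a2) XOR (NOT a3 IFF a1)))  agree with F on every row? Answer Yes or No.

Check the formula against F row by row:
  a1=0, a2=0, a3=0, a4=0: formula gives 1, F = 1 ✓
  a1=0, a2=0, a3=0, a4=1: formula gives 1, F = 1 ✓
  a1=0, a2=0, a3=1, a4=0: formula gives 0, F = 0 ✓
  a1=0, a2=0, a3=1, a4=1: formula gives 0, F = 0 ✓
  …and likewise for the remaining 12 rows.
Every row agrees, so the formula is equivalent.

Yes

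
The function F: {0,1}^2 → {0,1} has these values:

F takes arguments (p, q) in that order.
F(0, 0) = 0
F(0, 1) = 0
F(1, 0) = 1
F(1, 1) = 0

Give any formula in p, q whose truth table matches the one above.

F(p, q) = p AND NOT q

1 only at (1,0): p AND NOT q.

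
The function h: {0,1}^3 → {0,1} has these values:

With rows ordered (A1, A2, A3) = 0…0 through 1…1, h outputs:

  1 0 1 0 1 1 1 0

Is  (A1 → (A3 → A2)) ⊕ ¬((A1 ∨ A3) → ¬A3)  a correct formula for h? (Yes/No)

Check the formula against h row by row:
  A1=0, A2=0, A3=0: formula gives 1, h = 1 ✓
  A1=0, A2=0, A3=1: formula gives 0, h = 0 ✓
  A1=0, A2=1, A3=0: formula gives 1, h = 1 ✓
  A1=0, A2=1, A3=1: formula gives 0, h = 0 ✓
  A1=1, A2=0, A3=0: formula gives 1, h = 1 ✓
  … (the remaining 3 rows also agree.)
No disagreement on any input; they are logically equivalent.

Yes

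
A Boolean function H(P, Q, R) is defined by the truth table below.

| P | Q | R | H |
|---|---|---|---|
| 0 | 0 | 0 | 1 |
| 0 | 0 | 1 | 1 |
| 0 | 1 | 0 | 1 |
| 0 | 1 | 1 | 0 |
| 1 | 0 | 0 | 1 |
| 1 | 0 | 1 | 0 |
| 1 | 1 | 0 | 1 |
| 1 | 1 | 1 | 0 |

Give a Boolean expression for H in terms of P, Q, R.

H is 0 on only 3 rows — (0,1,1), (1,0,1), (1,1,1). Writing each as a minterm (¬P·Q·R, P·¬Q·R, P·Q·R) and OR-ing them characterizes exactly where H=0, so H is the negation of that disjunction.

H(P, Q, R) = ¬((((¬P ∧ Q) ∧ R) ∨ ((P ∧ ¬Q) ∧ R)) ∨ ((P ∧ Q) ∧ R))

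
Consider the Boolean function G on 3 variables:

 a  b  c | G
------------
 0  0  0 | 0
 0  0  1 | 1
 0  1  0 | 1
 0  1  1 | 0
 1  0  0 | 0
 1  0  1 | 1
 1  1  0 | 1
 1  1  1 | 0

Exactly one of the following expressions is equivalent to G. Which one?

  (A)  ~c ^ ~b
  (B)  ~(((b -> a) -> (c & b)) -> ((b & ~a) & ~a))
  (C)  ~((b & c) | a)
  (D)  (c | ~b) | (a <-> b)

A

(B): at (0,0,1) it gives 0, but G = 1 — eliminated.
(C): at (0,0,0) it gives 1, but G = 0 — eliminated.
(D): at (0,0,0) it gives 1, but G = 0 — eliminated.
That leaves (A). Evaluating it on every row reproduces the table of G exactly.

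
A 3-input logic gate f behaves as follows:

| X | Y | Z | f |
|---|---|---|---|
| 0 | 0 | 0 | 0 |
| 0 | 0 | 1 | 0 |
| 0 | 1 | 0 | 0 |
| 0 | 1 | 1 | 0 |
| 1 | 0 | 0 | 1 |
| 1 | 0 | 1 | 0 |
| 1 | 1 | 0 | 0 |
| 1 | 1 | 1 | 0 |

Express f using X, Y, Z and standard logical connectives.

f is 1 on exactly one input, (1,0,0), whose minterm is X·¬Y·¬Z. So f is just that conjunction.

f(X, Y, Z) = (X · Y') · Z'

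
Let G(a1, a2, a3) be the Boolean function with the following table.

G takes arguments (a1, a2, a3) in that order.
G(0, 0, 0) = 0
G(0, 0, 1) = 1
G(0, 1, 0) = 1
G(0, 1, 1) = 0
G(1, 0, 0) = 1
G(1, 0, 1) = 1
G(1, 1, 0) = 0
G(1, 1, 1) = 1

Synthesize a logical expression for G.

G(a1, a2, a3) = ~((((~a1 & ~a2) & ~a3) | ((~a1 & a2) & a3)) | ((a1 & a2) & ~a3))

There are just 3 zero rows: (0,0,0), (0,1,1), (1,1,0). Their minterms are ¬a1·¬a2·¬a3, ¬a1·a2·a3, a1·a2·¬a3; the OR of those covers precisely the 0-outputs, and negating it yields G.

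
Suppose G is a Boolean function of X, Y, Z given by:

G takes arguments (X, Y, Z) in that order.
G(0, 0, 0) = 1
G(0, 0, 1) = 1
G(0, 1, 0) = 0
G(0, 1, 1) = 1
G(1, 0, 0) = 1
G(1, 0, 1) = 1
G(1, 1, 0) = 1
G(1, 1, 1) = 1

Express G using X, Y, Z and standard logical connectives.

G(X, Y, Z) = NOT ((NOT X AND Y) AND NOT Z)

G is 0 on exactly one input, (0,1,0), whose minterm is ¬X·Y·¬Z. So G is the negation of that single conjunction.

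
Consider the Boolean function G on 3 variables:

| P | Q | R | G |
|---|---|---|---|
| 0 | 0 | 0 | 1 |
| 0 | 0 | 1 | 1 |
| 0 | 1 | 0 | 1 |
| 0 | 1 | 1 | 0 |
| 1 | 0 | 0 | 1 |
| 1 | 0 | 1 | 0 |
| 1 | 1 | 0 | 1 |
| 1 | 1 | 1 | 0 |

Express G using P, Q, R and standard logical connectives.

G(P, Q, R) = ¬((((¬P ∧ Q) ∧ R) ∨ ((P ∧ ¬Q) ∧ R)) ∨ ((P ∧ Q) ∧ R))

G is 0 on only 3 rows — (0,1,1), (1,0,1), (1,1,1). Writing each as a minterm (¬P·Q·R, P·¬Q·R, P·Q·R) and OR-ing them characterizes exactly where G=0, so G is the negation of that disjunction.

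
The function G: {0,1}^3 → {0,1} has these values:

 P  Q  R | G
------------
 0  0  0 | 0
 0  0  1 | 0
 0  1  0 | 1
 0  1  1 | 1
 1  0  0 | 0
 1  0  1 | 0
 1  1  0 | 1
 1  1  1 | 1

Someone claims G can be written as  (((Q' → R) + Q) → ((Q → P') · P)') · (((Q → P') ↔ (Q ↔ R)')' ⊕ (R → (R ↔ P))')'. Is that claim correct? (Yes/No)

No

Evaluate (((Q' → R) + Q) → ((Q → P') · P)') · (((Q → P') ↔ (Q ↔ R)')' ⊕ (R → (R ↔ P))')' on each row and compare to G:
  P=0, Q=0, R=0: formula gives 0, G = 0 ✓
  P=0, Q=0, R=1: formula gives 0, G = 0 ✓
  P=0, Q=1, R=0: formula gives 1, G = 1 ✓
  P=0, Q=1, R=1: formula gives 1, G = 1 ✓
  P=1, Q=0, R=0: formula gives 0, G = 0 ✓
  …
  P=1, Q=1, R=0: formula gives 0, but G = 1 ✗
Since they disagree at (1,1,0), the expression is not a correct formula for G.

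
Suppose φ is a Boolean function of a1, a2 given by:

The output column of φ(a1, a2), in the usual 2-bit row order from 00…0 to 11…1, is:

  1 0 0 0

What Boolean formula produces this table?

The output is 1 only when every input is 0 — NOR of all inputs.

φ(a1, a2) = ~(a1 | a2)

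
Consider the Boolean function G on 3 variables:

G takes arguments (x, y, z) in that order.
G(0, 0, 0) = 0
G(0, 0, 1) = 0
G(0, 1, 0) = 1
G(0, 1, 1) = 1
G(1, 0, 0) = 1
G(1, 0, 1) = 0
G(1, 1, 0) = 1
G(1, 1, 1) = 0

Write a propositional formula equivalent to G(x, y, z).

G(x, y, z) = ((((NOT x AND y) AND NOT z) OR ((NOT x AND y) AND z)) OR ((x AND NOT y) AND NOT z)) OR ((x AND y) AND NOT z)

The 1-rows are (0,1,0), (0,1,1), (1,0,0), (1,1,0). Each contributes one minterm — ¬x·y·¬z; ¬x·y·z; x·¬y·¬z; x·y·¬z — and their disjunction is a sum-of-products form of G.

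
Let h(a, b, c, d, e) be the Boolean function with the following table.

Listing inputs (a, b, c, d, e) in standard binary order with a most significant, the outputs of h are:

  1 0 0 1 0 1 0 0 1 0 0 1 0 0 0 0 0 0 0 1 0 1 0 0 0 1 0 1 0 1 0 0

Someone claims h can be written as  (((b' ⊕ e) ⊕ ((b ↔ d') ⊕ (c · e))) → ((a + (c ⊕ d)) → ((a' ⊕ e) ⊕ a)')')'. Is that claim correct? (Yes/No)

Evaluate (((b' ⊕ e) ⊕ ((b ↔ d') ⊕ (c · e))) → ((a + (c ⊕ d)) → ((a' ⊕ e) ⊕ a)')')' on each row and compare to h:
  a=0, b=0, c=0, d=0, e=0: formula gives 1, h = 1 ✓
  a=0, b=0, c=0, d=0, e=1: formula gives 0, h = 0 ✓
  a=0, b=0, c=0, d=1, e=0: formula gives 0, h = 0 ✓
  a=0, b=0, c=0, d=1, e=1: formula gives 1, h = 1 ✓
  …
  a=0, b=1, c=1, d=0, e=1: formula gives 1, but h = 0 ✗
A single disagreement suffices: at (0,1,1,0,1) they differ, so the formula does not compute h.

No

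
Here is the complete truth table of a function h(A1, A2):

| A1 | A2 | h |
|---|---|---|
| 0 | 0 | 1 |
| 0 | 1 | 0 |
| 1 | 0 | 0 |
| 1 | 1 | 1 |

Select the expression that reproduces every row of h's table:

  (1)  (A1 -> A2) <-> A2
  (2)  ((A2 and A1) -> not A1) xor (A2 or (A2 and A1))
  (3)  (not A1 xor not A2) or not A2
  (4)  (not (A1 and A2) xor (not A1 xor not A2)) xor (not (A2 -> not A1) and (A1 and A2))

(1): at (0,0) it gives 0, but h = 1 — eliminated.
(2): at (1,0) it gives 1, but h = 0 — eliminated.
(3): at (0,1) it gives 1, but h = 0 — eliminated.
That leaves (4). Evaluating it on every row reproduces the table of h exactly.

4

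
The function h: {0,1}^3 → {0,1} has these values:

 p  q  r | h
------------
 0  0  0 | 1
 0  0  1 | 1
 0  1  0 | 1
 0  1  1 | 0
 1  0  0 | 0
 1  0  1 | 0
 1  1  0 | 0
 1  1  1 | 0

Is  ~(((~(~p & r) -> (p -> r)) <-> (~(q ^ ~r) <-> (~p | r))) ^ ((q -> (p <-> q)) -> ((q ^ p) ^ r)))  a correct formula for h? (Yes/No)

Yes

Check the formula against h row by row:
  p=0, q=0, r=0: formula gives 1, h = 1 ✓
  p=0, q=0, r=1: formula gives 1, h = 1 ✓
  p=0, q=1, r=0: formula gives 1, h = 1 ✓
  p=0, q=1, r=1: formula gives 0, h = 0 ✓
  p=1, q=0, r=0: formula gives 0, h = 0 ✓
  … (the remaining 3 rows also agree.)
All 8 rows match — the expression computes h exactly.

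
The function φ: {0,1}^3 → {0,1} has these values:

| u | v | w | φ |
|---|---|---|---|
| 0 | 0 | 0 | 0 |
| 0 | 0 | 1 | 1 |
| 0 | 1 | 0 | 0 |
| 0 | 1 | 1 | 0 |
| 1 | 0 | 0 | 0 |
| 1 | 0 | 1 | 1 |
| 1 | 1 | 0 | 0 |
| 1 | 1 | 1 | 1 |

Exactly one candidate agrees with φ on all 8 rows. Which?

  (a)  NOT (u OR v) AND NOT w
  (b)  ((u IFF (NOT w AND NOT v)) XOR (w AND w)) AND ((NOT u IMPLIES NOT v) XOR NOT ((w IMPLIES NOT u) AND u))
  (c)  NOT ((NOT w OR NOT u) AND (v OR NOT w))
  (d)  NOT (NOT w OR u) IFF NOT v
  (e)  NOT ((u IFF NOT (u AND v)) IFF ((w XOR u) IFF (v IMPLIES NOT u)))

(a) fails at (0,0,0): the formula yields 1, φ is 0.
(b) fails at (0,0,1): the formula yields 0, φ is 1.
(d) fails at (0,1,0): the formula yields 1, φ is 0.
(e) fails at (0,1,1): the formula yields 1, φ is 0.
Only (c) survives; checking it on all 8 rows confirms it matches φ.

c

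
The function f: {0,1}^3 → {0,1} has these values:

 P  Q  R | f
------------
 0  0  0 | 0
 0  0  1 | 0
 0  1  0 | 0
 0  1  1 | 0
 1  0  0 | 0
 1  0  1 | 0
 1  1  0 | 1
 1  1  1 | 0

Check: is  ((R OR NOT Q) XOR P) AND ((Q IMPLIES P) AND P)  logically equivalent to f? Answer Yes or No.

Test each input against both f and the formula:
  P=0, Q=0, R=0: formula gives 0, f = 0 ✓
  P=0, Q=0, R=1: formula gives 0, f = 0 ✓
  P=0, Q=1, R=0: formula gives 0, f = 0 ✓
  P=0, Q=1, R=1: formula gives 0, f = 0 ✓
  P=1, Q=0, R=0: formula gives 0, f = 0 ✓
  … (the remaining 3 rows also agree.)
No disagreement on any input; they are logically equivalent.

Yes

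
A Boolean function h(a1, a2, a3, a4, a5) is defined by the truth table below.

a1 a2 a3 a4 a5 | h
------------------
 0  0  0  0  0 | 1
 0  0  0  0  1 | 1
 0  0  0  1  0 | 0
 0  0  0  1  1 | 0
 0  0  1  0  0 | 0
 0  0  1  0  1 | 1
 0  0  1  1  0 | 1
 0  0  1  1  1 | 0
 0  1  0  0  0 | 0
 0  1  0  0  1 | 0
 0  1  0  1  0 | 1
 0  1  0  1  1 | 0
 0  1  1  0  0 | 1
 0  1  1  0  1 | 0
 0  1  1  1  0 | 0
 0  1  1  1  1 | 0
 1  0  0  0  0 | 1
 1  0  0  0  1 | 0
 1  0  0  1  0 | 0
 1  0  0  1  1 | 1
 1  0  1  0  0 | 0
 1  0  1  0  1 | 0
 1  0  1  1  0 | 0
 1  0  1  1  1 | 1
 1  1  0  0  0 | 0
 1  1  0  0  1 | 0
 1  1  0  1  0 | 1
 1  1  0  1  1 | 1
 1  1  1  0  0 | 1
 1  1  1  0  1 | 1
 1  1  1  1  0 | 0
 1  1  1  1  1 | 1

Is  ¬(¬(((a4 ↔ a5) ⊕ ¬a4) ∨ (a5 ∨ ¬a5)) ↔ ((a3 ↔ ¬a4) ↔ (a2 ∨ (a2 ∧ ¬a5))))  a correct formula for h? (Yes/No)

No

Evaluate ¬(¬(((a4 ↔ a5) ⊕ ¬a4) ∨ (a5 ∨ ¬a5)) ↔ ((a3 ↔ ¬a4) ↔ (a2 ∨ (a2 ∧ ¬a5)))) on each row and compare to h:
  a1=0, a2=0, a3=0, a4=0, a5=0: formula gives 1, h = 1 ✓
  a1=0, a2=0, a3=0, a4=0, a5=1: formula gives 1, h = 1 ✓
  a1=0, a2=0, a3=0, a4=1, a5=0: formula gives 0, h = 0 ✓
  a1=0, a2=0, a3=0, a4=1, a5=1: formula gives 0, h = 0 ✓
  …
  a1=0, a2=0, a3=1, a4=0, a5=1: formula gives 0, but h = 1 ✗
Row (0,0,1,0,1) is a counterexample, so the formula is not equivalent to h.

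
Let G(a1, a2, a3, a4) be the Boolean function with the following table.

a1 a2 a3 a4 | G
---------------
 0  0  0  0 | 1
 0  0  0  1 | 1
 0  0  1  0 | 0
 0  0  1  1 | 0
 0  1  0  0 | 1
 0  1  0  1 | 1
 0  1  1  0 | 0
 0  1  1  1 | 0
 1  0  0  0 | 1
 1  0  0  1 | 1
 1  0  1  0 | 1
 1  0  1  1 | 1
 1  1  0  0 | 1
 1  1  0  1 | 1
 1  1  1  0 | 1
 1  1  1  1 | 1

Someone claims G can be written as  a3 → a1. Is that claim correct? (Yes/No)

Evaluate a3 → a1 on each row and compare to G:
  a1=0, a2=0, a3=0, a4=0: formula gives 1, G = 1 ✓
  a1=0, a2=0, a3=0, a4=1: formula gives 1, G = 1 ✓
  a1=0, a2=0, a3=1, a4=0: formula gives 0, G = 0 ✓
  a1=0, a2=0, a3=1, a4=1: formula gives 0, G = 0 ✓
  …and likewise for the remaining 12 rows.
No disagreement on any input; they are logically equivalent.

Yes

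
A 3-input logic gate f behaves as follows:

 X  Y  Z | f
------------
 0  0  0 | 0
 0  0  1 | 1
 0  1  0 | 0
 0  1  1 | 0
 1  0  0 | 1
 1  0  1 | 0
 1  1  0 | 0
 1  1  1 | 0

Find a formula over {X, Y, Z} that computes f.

The 1-rows are (0,0,1), (1,0,0). Each contributes one minterm — ¬X·¬Y·Z; X·¬Y·¬Z — and their disjunction is a sum-of-products form of f.

f(X, Y, Z) = ((not X and not Y) and Z) or ((X and not Y) and not Z)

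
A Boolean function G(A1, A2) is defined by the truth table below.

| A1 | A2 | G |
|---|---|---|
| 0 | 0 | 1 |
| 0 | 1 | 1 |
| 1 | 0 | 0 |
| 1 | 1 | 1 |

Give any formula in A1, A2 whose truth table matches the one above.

G(A1, A2) = A1 -> A2

This is A1 → A2 (false only at 1,0).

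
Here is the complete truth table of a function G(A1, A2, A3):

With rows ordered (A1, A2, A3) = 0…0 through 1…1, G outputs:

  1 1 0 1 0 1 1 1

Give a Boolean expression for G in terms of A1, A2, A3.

G is 0 on only 2 rows — (0,1,0), (1,0,0). Writing each as a minterm (¬A1·A2·¬A3, A1·¬A2·¬A3) and OR-ing them characterizes exactly where G=0, so G is the negation of that disjunction.

G(A1, A2, A3) = NOT (((NOT A1 AND A2) AND NOT A3) OR ((A1 AND NOT A2) AND NOT A3))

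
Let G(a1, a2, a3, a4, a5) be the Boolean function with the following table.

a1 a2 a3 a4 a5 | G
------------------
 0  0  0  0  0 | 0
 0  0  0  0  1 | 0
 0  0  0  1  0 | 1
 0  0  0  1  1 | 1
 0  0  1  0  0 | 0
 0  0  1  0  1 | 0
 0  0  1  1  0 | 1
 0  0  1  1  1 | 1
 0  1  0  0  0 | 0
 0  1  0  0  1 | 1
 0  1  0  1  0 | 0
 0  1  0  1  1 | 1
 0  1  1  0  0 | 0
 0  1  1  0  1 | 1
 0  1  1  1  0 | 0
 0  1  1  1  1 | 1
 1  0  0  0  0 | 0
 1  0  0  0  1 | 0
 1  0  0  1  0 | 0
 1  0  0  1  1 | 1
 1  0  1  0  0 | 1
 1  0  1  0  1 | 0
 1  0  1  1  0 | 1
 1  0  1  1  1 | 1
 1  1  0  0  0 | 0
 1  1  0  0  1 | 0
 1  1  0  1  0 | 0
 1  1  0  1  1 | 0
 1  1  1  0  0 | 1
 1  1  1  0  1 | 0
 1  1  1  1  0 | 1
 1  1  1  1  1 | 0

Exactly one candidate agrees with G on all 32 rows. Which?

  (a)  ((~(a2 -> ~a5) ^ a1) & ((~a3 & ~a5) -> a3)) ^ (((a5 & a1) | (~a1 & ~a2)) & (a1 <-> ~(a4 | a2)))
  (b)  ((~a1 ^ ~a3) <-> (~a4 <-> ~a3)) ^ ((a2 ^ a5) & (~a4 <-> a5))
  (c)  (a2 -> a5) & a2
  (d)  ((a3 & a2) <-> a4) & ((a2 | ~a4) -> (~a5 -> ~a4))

a

(b): at (0,0,0,0,1) it gives 1, but G = 0 — eliminated.
(c): at (0,0,0,1,0) it gives 0, but G = 1 — eliminated.
(d): at (0,0,0,0,0) it gives 1, but G = 0 — eliminated.
That leaves (a). Evaluating it on every row reproduces the table of G exactly.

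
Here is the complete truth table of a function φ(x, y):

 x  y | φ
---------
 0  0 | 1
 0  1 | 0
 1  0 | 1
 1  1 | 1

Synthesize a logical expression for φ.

φ(x, y) = y -> x

This is y → x (false only at 0,1).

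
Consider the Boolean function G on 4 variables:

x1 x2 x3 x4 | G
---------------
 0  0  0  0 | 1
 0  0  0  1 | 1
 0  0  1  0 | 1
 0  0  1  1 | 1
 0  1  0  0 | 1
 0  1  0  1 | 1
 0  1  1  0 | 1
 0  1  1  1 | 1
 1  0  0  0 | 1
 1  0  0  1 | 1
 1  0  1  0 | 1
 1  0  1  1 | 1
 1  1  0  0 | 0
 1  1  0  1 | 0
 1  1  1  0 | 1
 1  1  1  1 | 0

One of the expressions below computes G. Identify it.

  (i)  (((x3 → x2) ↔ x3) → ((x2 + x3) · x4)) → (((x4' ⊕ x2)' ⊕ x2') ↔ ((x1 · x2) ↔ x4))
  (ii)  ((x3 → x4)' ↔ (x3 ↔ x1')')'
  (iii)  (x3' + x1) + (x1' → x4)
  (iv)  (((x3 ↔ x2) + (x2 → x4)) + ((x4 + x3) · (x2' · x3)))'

(ii) disagrees with G on (0,0,1,1) (formula → 0, table → 1); rule it out.
(iii) disagrees with G on (0,0,1,0) (formula → 0, table → 1); rule it out.
(iv) disagrees with G on (0,0,0,0) (formula → 0, table → 1); rule it out.
(i) is the remaining candidate, and it agrees with G on all 16 inputs.

i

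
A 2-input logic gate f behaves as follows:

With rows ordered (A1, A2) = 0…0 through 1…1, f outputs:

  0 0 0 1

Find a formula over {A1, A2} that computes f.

The output is 1 only when every input is 1 — the AND of all inputs.

f(A1, A2) = A1 ∧ A2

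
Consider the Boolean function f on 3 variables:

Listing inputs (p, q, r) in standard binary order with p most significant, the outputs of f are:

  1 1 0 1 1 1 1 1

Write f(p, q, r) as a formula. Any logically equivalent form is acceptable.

Only row (0,1,0) gives 0. So f is 1 everywhere except there — the complement of the minterm ¬p·q·¬r.

f(p, q, r) = NOT ((NOT p AND q) AND NOT r)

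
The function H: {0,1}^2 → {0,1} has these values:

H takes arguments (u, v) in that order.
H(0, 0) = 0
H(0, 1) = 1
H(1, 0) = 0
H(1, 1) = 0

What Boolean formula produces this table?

1 only at (0,1): NOT u AND v.

H(u, v) = ~u & v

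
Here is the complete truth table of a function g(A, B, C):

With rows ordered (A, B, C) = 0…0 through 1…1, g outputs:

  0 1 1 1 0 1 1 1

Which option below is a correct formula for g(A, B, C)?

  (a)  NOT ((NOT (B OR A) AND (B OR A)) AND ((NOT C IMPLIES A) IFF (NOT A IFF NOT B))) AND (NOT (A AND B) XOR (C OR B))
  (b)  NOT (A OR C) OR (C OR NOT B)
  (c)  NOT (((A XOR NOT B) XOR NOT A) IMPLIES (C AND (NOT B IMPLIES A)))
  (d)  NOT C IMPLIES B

(a): at (0,0,0) it gives 1, but g = 0 — eliminated.
(b): at (0,0,0) it gives 1, but g = 0 — eliminated.
(c): at (0,0,1) it gives 0, but g = 1 — eliminated.
Only (d) survives; checking it on all 8 rows confirms it matches g.

d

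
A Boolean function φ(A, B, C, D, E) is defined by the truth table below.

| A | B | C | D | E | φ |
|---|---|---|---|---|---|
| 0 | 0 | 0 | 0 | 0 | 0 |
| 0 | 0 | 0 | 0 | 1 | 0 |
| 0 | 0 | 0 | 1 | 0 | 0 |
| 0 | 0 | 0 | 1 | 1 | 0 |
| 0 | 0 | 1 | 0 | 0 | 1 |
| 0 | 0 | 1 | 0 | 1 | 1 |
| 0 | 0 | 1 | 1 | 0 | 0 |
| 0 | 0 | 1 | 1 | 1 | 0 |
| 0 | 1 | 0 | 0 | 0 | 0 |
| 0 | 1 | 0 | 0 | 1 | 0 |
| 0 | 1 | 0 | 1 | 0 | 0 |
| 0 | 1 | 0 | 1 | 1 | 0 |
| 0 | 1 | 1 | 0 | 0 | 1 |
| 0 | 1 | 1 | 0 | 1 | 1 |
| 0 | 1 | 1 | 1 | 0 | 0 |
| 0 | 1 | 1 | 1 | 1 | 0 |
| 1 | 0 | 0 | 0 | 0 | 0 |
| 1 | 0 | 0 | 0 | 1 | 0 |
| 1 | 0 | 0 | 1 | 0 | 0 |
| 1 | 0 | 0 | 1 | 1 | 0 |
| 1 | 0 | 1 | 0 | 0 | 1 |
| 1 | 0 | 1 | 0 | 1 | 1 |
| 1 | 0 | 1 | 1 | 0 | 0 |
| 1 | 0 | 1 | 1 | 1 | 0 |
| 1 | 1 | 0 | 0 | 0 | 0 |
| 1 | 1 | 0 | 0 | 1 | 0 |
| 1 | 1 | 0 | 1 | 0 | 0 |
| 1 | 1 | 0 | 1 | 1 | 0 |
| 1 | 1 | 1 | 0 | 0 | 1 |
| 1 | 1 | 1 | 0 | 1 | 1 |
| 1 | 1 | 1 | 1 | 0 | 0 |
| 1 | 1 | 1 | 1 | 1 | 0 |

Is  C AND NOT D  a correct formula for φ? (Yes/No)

Yes

Evaluate C AND NOT D on each row and compare to φ:
  A=0, B=0, C=0, D=0, E=0: formula gives 0, φ = 0 ✓
  A=0, B=0, C=0, D=0, E=1: formula gives 0, φ = 0 ✓
  A=0, B=0, C=0, D=1, E=0: formula gives 0, φ = 0 ✓
  A=0, B=0, C=0, D=1, E=1: formula gives 0, φ = 0 ✓
  … (the remaining 28 rows also agree.)
Every row agrees, so the formula is equivalent.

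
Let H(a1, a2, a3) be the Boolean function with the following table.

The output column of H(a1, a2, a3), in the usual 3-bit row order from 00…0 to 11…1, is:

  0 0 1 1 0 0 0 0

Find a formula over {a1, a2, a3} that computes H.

H(a1, a2, a3) = ((not a1 and a2) and not a3) or ((not a1 and a2) and a3)

Collect the rows where H=1 — (0,1,0), (0,1,1) — and write one minterm per row: ¬a1·a2·¬a3, ¬a1·a2·a3. Their union (logical OR) reproduces the table exactly.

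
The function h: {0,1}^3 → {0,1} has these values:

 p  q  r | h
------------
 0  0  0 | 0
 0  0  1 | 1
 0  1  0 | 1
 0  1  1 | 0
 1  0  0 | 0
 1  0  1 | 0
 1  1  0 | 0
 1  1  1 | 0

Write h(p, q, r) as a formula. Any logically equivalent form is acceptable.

h(p, q, r) = ((not p and not q) and r) or ((not p and q) and not r)

The 1-rows are (0,0,1), (0,1,0). Each contributes one minterm — ¬p·¬q·r; ¬p·q·¬r — and their disjunction is a sum-of-products form of h.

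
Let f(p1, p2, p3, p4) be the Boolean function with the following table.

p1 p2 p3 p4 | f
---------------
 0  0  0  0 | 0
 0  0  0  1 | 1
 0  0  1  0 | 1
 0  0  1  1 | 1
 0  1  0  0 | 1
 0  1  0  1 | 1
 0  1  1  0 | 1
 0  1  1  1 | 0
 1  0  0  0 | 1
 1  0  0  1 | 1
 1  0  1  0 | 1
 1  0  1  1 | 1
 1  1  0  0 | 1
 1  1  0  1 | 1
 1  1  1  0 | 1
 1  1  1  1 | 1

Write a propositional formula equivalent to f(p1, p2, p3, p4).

f(p1, p2, p3, p4) = ((((p1' · p2') · p3') · p4') + (((p1' · p2) · p3) · p4))'

There are just 2 zero rows: (0,0,0,0), (0,1,1,1). Their minterms are ¬p1·¬p2·¬p3·¬p4, ¬p1·p2·p3·p4; the OR of those covers precisely the 0-outputs, and negating it yields f.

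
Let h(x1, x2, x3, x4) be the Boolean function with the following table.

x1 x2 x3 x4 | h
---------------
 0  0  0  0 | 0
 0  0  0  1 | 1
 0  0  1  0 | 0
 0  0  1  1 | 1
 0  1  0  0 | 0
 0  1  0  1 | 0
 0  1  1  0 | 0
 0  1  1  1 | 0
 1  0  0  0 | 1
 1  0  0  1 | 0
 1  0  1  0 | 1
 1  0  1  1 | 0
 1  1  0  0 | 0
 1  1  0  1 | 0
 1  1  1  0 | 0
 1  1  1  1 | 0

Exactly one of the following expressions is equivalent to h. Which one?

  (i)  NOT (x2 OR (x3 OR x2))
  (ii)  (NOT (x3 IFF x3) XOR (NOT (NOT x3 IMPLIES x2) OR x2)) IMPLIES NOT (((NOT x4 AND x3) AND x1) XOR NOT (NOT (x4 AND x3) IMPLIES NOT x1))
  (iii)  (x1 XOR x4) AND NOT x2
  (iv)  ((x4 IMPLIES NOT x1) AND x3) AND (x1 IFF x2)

(i): at (0,0,0,0) it gives 1, but h = 0 — eliminated.
(ii): at (0,0,0,0) it gives 1, but h = 0 — eliminated.
(iv): at (0,0,0,1) it gives 0, but h = 1 — eliminated.
That leaves (iii). Evaluating it on every row reproduces the table of h exactly.

iii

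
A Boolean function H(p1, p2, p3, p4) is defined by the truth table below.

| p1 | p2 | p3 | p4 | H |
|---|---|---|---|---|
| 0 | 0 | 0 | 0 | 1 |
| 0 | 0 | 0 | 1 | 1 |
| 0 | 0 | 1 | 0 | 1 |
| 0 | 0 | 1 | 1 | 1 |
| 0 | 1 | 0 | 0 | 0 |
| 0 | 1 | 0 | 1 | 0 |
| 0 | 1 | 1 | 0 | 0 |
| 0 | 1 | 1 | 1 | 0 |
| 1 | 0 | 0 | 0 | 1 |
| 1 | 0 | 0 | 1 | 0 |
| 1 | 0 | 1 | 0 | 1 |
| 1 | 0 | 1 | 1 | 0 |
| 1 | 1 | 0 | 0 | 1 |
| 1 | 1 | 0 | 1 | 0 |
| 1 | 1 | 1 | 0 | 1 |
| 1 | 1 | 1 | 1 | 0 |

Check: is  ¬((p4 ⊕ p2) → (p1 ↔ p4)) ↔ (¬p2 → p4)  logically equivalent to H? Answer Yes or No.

Yes

Test each input against both H and the formula:
  p1=0, p2=0, p3=0, p4=0: formula gives 1, H = 1 ✓
  p1=0, p2=0, p3=0, p4=1: formula gives 1, H = 1 ✓
  p1=0, p2=0, p3=1, p4=0: formula gives 1, H = 1 ✓
  p1=0, p2=0, p3=1, p4=1: formula gives 1, H = 1 ✓
  …and likewise for the remaining 12 rows.
No disagreement on any input; they are logically equivalent.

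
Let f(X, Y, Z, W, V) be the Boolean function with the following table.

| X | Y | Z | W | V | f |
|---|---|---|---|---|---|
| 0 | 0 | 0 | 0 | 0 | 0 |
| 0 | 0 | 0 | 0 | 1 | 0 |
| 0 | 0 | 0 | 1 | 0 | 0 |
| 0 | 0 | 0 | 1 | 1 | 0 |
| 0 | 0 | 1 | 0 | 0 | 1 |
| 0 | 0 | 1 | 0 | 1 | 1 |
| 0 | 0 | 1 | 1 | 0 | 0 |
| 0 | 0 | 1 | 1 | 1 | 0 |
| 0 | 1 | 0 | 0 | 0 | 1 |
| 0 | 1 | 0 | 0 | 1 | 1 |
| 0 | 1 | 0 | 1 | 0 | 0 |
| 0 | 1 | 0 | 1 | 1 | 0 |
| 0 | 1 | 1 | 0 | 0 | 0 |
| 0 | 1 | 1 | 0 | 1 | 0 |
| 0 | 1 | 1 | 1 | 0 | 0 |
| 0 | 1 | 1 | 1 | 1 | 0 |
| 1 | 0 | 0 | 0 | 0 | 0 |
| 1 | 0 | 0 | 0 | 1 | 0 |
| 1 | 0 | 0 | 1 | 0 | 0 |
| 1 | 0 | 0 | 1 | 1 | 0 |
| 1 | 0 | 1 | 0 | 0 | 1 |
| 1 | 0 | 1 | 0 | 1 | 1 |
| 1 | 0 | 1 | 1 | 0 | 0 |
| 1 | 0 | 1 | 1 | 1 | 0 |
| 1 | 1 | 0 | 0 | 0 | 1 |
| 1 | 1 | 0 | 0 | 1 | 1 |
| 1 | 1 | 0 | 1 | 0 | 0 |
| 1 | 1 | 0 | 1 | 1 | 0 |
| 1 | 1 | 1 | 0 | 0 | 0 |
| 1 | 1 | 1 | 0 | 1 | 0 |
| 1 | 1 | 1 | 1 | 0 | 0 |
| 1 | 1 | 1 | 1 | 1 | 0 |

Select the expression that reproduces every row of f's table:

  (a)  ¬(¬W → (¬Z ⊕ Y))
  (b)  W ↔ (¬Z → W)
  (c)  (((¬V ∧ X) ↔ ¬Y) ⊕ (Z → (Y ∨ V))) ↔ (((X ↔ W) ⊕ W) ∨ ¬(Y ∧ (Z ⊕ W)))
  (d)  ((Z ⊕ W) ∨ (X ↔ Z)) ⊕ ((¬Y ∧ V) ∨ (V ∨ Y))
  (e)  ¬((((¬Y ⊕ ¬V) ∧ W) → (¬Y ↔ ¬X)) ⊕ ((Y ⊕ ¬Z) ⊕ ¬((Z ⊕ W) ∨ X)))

a

(b) fails at (0,0,0,0,0): the formula yields 1, f is 0.
(c) fails at (0,0,0,0,0): the formula yields 1, f is 0.
(d) fails at (0,0,0,0,0): the formula yields 1, f is 0.
(e) fails at (0,0,0,1,0): the formula yields 1, f is 0.
(a) is the remaining candidate, and it agrees with f on all 32 inputs.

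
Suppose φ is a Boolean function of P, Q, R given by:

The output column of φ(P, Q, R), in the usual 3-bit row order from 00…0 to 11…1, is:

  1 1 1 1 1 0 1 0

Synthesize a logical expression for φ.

φ(P, Q, R) = ~(((P & ~Q) & R) | ((P & Q) & R))

φ is 0 on only 2 rows — (1,0,1), (1,1,1). Writing each as a minterm (P·¬Q·R, P·Q·R) and OR-ing them characterizes exactly where φ=0, so φ is the negation of that disjunction.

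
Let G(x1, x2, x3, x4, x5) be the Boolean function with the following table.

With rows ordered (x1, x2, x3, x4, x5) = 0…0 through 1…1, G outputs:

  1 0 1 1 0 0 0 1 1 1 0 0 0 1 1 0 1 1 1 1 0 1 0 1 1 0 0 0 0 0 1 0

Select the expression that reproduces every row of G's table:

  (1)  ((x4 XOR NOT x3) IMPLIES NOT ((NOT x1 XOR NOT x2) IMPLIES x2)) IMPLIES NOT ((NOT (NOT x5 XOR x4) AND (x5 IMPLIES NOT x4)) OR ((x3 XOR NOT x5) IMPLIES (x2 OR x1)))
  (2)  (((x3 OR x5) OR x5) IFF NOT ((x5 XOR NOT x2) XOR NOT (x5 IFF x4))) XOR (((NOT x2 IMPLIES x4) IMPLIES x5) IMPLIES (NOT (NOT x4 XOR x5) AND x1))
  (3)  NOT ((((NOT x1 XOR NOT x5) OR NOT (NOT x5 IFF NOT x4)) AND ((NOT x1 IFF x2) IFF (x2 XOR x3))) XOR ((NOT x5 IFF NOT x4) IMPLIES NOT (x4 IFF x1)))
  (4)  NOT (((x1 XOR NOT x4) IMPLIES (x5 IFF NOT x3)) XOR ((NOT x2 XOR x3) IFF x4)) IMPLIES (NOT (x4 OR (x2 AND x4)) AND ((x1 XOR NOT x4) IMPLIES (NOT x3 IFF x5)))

2

(1) disagrees with G on (0,0,0,0,1) (formula → 1, table → 0); rule it out.
(3) disagrees with G on (0,0,0,0,1) (formula → 1, table → 0); rule it out.
(4) disagrees with G on (0,0,0,0,0) (formula → 0, table → 1); rule it out.
(2) is the remaining candidate, and it agrees with G on all 32 inputs.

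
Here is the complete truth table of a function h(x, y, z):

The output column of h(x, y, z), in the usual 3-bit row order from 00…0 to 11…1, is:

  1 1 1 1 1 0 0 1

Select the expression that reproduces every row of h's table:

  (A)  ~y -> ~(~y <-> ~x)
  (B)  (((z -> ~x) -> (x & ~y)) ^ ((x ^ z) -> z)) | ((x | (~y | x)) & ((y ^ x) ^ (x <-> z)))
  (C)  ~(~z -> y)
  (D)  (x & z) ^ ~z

(A) disagrees with h on (0,0,0) (formula → 0, table → 1); rule it out.
(C) disagrees with h on (0,0,1) (formula → 0, table → 1); rule it out.
(D) disagrees with h on (0,0,1) (formula → 0, table → 1); rule it out.
That leaves (B). Evaluating it on every row reproduces the table of h exactly.

B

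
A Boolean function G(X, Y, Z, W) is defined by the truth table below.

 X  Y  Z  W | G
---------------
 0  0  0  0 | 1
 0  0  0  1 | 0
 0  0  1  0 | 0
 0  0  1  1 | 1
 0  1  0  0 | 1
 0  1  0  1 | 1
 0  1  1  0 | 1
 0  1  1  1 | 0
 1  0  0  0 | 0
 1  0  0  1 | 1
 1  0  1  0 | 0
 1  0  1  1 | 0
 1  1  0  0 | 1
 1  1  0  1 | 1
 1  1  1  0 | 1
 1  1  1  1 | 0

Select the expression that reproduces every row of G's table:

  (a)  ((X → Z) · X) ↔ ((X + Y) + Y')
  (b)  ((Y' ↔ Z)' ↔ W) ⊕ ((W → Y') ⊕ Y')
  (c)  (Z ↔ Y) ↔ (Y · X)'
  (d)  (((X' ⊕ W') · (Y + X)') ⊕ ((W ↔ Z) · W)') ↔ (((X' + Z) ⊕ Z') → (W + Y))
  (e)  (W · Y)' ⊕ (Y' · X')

(a): at (0,0,0,0) it gives 0, but G = 1 — eliminated.
(b): at (0,0,0,0) it gives 0, but G = 1 — eliminated.
(c): at (0,0,0,1) it gives 1, but G = 0 — eliminated.
(e): at (0,0,0,0) it gives 0, but G = 1 — eliminated.
(d) is the remaining candidate, and it agrees with G on all 16 inputs.

d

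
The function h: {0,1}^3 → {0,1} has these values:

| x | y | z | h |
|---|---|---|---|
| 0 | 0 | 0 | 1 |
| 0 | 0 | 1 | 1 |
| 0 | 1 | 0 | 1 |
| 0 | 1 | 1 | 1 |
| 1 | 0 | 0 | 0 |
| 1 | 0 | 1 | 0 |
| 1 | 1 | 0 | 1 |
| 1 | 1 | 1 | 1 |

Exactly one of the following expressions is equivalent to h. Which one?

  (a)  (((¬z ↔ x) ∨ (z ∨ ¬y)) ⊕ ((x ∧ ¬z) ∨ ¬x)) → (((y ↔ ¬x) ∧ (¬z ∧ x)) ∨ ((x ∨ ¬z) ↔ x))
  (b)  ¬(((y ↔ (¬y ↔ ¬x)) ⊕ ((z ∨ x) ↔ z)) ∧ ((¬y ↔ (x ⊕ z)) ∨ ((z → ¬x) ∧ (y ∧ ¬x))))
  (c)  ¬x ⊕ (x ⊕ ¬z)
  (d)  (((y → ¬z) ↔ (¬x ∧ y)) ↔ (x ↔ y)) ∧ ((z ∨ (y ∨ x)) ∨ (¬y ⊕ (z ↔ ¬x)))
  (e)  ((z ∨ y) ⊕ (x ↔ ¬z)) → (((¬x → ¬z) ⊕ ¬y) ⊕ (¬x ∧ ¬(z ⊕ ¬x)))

e

(a) fails at (0,1,0): the formula yields 0, h is 1.
(b) fails at (0,0,1): the formula yields 0, h is 1.
(c) fails at (0,0,0): the formula yields 0, h is 1.
(d) fails at (0,0,0): the formula yields 0, h is 1.
(e) is the remaining candidate, and it agrees with h on all 8 inputs.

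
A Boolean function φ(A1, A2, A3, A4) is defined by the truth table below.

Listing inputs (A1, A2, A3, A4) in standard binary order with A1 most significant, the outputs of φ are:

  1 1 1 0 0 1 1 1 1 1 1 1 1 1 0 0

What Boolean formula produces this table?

φ(A1, A2, A3, A4) = NOT ((((((NOT A1 AND NOT A2) AND A3) AND A4) OR (((NOT A1 AND A2) AND NOT A3) AND NOT A4)) OR (((A1 AND A2) AND A3) AND NOT A4)) OR (((A1 AND A2) AND A3) AND A4))

φ is 0 on only 4 rows — (0,0,1,1), (0,1,0,0), (1,1,1,0), (1,1,1,1). Writing each as a minterm (¬A1·¬A2·A3·A4, ¬A1·A2·¬A3·¬A4, A1·A2·A3·¬A4, A1·A2·A3·A4) and OR-ing them characterizes exactly where φ=0, so φ is the negation of that disjunction.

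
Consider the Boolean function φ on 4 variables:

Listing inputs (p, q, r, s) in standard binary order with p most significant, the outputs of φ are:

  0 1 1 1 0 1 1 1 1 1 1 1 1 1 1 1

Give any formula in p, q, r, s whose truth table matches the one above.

φ(p, q, r, s) = not ((((not p and not q) and not r) and not s) or (((not p and q) and not r) and not s))

There are just 2 zero rows: (0,0,0,0), (0,1,0,0). Their minterms are ¬p·¬q·¬r·¬s, ¬p·q·¬r·¬s; the OR of those covers precisely the 0-outputs, and negating it yields φ.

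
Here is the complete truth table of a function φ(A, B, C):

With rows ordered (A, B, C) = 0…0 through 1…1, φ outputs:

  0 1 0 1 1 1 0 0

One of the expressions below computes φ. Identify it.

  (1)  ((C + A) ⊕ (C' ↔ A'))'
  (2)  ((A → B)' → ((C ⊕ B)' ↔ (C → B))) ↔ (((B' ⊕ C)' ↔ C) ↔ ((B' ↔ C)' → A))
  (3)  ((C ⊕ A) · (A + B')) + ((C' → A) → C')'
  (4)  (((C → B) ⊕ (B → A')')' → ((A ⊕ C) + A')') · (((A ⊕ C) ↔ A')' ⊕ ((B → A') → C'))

(1): at (0,0,1) it gives 0, but φ = 1 — eliminated.
(3): at (1,1,0) it gives 1, but φ = 0 — eliminated.
(4): at (0,0,1) it gives 0, but φ = 1 — eliminated.
(2) is the remaining candidate, and it agrees with φ on all 8 inputs.

2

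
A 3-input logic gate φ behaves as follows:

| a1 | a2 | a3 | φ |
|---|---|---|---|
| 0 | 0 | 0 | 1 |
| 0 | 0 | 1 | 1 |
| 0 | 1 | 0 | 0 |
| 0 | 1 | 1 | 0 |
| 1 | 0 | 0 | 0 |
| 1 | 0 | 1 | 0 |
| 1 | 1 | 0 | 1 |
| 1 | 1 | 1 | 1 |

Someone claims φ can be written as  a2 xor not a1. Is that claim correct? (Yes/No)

Evaluate a2 xor not a1 on each row and compare to φ:
  a1=0, a2=0, a3=0: formula gives 1, φ = 1 ✓
  a1=0, a2=0, a3=1: formula gives 1, φ = 1 ✓
  a1=0, a2=1, a3=0: formula gives 0, φ = 0 ✓
  a1=0, a2=1, a3=1: formula gives 0, φ = 0 ✓
  a1=1, a2=0, a3=0: formula gives 0, φ = 0 ✓
  …and likewise for the remaining 3 rows.
Every row agrees, so the formula is equivalent.

Yes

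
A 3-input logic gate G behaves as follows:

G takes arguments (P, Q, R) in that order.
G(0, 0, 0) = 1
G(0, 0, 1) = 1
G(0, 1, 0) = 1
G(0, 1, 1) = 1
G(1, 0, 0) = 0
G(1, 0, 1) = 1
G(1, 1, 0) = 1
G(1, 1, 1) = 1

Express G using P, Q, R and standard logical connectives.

G is 0 on exactly one input, (1,0,0), whose minterm is P·¬Q·¬R. So G is the negation of that single conjunction.

G(P, Q, R) = ~((P & ~Q) & ~R)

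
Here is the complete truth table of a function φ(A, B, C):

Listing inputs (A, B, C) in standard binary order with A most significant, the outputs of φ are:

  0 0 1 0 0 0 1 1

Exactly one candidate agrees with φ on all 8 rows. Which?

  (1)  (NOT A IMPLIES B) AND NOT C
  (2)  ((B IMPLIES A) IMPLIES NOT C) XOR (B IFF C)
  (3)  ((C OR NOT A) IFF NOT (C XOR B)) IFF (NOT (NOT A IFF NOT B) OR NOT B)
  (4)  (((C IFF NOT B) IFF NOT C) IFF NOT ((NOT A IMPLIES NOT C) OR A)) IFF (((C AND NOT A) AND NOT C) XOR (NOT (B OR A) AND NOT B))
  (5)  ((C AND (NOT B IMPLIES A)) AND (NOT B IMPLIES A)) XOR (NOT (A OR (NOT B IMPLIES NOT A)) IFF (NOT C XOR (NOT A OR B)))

2

(1) disagrees with φ on (1,0,0) (formula → 1, table → 0); rule it out.
(3) disagrees with φ on (0,0,0) (formula → 1, table → 0); rule it out.
(4) disagrees with φ on (0,0,0) (formula → 1, table → 0); rule it out.
(5) disagrees with φ on (0,0,0) (formula → 1, table → 0); rule it out.
Only (2) survives; checking it on all 8 rows confirms it matches φ.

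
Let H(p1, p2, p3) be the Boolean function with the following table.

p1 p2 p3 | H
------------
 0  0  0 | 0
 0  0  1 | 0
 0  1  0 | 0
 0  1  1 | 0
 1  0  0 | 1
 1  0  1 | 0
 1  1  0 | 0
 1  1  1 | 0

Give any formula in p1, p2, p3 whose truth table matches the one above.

Only row (1,0,0) gives 1. That row's minterm p1·¬p2·¬p3 is H directly.

H(p1, p2, p3) = (p1 · p2') · p3'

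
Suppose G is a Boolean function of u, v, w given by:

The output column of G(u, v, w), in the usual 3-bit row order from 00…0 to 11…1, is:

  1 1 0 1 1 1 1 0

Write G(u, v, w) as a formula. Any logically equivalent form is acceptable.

The 0-rows are (0,1,0), (1,1,1). Take each as a conjunction (¬u·v·¬w, u·v·w), form their disjunction, and complement — that gives a formula that is 1 everywhere G is.

G(u, v, w) = ~(((~u & v) & ~w) | ((u & v) & w))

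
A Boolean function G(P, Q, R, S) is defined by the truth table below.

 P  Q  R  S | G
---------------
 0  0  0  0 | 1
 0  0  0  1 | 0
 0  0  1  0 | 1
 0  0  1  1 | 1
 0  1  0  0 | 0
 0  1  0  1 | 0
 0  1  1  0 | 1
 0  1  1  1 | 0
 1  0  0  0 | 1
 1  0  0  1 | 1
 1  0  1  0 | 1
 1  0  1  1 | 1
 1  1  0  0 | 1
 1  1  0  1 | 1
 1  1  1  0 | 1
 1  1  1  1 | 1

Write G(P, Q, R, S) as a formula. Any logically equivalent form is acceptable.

G(P, Q, R, S) = ¬((((((¬P ∧ ¬Q) ∧ ¬R) ∧ S) ∨ (((¬P ∧ Q) ∧ ¬R) ∧ ¬S)) ∨ (((¬P ∧ Q) ∧ ¬R) ∧ S)) ∨ (((¬P ∧ Q) ∧ R) ∧ S))

G is 0 on only 4 rows — (0,0,0,1), (0,1,0,0), (0,1,0,1), (0,1,1,1). Writing each as a minterm (¬P·¬Q·¬R·S, ¬P·Q·¬R·¬S, ¬P·Q·¬R·S, ¬P·Q·R·S) and OR-ing them characterizes exactly where G=0, so G is the negation of that disjunction.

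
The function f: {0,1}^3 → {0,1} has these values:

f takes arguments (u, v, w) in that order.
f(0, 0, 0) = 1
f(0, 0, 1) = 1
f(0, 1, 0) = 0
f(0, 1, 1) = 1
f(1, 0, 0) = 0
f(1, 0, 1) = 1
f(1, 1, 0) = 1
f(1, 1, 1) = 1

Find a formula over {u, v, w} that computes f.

f is 0 on only 2 rows — (0,1,0), (1,0,0). Writing each as a minterm (¬u·v·¬w, u·¬v·¬w) and OR-ing them characterizes exactly where f=0, so f is the negation of that disjunction.

f(u, v, w) = (((u' · v) · w') + ((u · v') · w'))'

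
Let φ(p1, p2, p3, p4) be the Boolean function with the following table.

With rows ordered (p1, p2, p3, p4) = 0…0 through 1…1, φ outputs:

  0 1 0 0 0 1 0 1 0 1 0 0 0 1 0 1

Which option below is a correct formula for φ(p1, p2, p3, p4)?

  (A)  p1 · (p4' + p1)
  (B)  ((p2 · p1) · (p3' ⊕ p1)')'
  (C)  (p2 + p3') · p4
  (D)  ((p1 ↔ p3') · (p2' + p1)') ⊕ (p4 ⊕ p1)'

C

(A) disagrees with φ on (0,0,0,1) (formula → 0, table → 1); rule it out.
(B) disagrees with φ on (0,0,0,0) (formula → 1, table → 0); rule it out.
(D) disagrees with φ on (0,0,0,0) (formula → 1, table → 0); rule it out.
(C) is the remaining candidate, and it agrees with φ on all 16 inputs.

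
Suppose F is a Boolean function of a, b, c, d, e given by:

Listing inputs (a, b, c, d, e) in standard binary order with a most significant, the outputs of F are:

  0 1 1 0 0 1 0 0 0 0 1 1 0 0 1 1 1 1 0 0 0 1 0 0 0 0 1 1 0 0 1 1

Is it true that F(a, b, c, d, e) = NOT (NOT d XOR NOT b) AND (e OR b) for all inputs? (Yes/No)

No

Check the formula against F row by row:
  a=0, b=0, c=0, d=0, e=0: formula gives 0, F = 0 ✓
  a=0, b=0, c=0, d=0, e=1: formula gives 1, F = 1 ✓
  a=0, b=0, c=0, d=1, e=0: formula gives 0, but F = 1 ✗
A single disagreement suffices: at (0,0,0,1,0) they differ, so the formula does not compute F.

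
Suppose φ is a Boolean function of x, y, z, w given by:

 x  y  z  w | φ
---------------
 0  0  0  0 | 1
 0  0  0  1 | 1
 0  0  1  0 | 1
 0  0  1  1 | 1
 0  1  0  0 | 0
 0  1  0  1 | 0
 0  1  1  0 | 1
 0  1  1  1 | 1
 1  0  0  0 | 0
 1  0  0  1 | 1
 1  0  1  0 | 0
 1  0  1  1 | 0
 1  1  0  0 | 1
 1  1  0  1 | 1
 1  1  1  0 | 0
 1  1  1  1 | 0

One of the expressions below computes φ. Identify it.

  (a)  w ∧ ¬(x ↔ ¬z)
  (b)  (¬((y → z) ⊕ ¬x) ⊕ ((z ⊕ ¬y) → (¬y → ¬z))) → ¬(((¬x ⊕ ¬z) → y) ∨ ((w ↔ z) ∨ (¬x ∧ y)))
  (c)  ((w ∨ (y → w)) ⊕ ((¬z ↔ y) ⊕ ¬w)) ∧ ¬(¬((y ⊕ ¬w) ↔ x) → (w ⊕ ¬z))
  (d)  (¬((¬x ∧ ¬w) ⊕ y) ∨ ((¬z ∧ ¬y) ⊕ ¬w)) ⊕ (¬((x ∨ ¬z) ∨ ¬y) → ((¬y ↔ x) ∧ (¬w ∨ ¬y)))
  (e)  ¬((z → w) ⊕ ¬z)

(a) fails at (0,0,0,0): the formula yields 0, φ is 1.
(c) fails at (0,0,0,0): the formula yields 0, φ is 1.
(d) fails at (0,0,0,1): the formula yields 0, φ is 1.
(e) fails at (0,0,1,1): the formula yields 0, φ is 1.
Only (b) survives; checking it on all 16 rows confirms it matches φ.

b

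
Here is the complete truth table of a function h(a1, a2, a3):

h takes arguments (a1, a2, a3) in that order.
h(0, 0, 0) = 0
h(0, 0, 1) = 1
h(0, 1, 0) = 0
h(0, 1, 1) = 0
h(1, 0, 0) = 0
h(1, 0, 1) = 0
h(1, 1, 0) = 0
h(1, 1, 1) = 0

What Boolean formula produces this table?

h is 1 on exactly one input, (0,0,1), whose minterm is ¬a1·¬a2·a3. So h is just that conjunction.

h(a1, a2, a3) = (~a1 & ~a2) & a3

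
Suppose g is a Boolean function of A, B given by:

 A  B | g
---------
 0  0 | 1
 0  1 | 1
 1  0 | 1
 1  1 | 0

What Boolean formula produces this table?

g(A, B) = NOT (A AND B)

The output is 0 only when every input is 1 — NAND of all inputs.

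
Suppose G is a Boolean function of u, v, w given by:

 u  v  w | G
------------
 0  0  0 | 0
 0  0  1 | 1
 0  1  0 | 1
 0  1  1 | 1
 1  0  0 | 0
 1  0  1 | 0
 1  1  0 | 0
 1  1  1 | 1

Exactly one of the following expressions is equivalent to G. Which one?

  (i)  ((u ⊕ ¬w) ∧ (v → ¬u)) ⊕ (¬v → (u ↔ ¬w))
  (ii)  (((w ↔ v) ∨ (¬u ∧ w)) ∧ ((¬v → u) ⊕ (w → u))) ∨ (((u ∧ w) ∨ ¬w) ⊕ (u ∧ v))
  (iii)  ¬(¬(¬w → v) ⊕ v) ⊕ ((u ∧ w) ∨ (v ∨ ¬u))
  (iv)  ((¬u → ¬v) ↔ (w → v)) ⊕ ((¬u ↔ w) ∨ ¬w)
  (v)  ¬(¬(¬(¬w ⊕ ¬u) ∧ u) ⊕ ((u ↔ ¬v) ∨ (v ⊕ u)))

(i) fails at (0,0,0): the formula yields 1, G is 0.
(ii) fails at (0,0,0): the formula yields 1, G is 0.
(iii) fails at (0,0,0): the formula yields 1, G is 0.
(v) fails at (0,0,1): the formula yields 0, G is 1.
Only (iv) survives; checking it on all 8 rows confirms it matches G.

iv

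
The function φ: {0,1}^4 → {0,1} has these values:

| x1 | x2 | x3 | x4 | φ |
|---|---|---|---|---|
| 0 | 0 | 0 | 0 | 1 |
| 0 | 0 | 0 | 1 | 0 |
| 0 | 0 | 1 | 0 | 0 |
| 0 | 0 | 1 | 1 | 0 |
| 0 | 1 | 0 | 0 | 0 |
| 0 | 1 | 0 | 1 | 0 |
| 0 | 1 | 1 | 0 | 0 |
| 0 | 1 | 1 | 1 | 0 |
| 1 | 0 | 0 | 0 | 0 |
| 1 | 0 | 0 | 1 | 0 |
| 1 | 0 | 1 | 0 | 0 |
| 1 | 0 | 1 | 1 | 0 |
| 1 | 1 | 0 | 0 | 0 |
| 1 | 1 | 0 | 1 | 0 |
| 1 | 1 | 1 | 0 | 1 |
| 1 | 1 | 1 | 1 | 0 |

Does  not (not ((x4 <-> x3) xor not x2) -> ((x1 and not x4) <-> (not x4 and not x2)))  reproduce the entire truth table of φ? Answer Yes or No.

Check the formula against φ row by row:
  x1=0, x2=0, x3=0, x4=0: formula gives 1, φ = 1 ✓
  x1=0, x2=0, x3=0, x4=1: formula gives 0, φ = 0 ✓
  x1=0, x2=0, x3=1, x4=0: formula gives 0, φ = 0 ✓
  x1=0, x2=0, x3=1, x4=1: formula gives 0, φ = 0 ✓
  … (the remaining 12 rows also agree.)
All 16 rows match — the expression computes φ exactly.

Yes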